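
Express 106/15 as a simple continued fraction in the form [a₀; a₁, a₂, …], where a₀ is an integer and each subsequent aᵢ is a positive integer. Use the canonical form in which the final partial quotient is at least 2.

Repeatedly divide and take the remainder:
⌊106/15⌋ = 7, remainder 1
⌊15/1⌋ = 15, remainder 0

[7; 15]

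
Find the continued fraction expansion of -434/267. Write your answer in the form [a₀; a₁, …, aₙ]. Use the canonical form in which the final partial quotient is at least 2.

[-2; 2, 1, 2, 33]

Repeatedly divide and take the remainder:
-434 ÷ 267 → quotient -2, remainder 100
267 ÷ 100 → quotient 2, remainder 67
100 ÷ 67 → quotient 1, remainder 33
67 ÷ 33 → quotient 2, remainder 1
33 ÷ 1 → quotient 33, remainder 0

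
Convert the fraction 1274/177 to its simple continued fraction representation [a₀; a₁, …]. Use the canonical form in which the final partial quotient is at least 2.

⌊1274/177⌋ = 7, remainder 35
⌊177/35⌋ = 5, remainder 2
⌊35/2⌋ = 17, remainder 1
⌊2/1⌋ = 2, remainder 0

[7; 5, 17, 2]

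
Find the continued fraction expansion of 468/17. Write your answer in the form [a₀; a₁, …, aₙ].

468 ÷ 17 → quotient 27, remainder 9
17 ÷ 9 → quotient 1, remainder 8
9 ÷ 8 → quotient 1, remainder 1
8 ÷ 1 → quotient 8, remainder 0

[27; 1, 1, 8]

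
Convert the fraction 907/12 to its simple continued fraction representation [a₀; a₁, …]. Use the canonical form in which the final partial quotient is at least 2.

[75; 1, 1, 2, 2]

Apply division with remainder until the remainder is 0:
⌊907/12⌋ = 75, remainder 7
⌊12/7⌋ = 1, remainder 5
⌊7/5⌋ = 1, remainder 2
⌊5/2⌋ = 2, remainder 1
⌊2/1⌋ = 2, remainder 0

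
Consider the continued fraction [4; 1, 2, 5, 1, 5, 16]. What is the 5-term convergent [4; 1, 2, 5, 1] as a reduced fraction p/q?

Start with 1.
5 + 1/(1/1) = 5 + 1/1 = 6/1
2 + 1/(6/1) = 2 + 1/6 = 13/6
1 + 1/(13/6) = 1 + 6/13 = 19/13
4 + 1/(19/13) = 4 + 13/19 = 89/19

89/19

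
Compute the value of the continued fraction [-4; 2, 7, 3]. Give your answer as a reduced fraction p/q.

-166/47

Start with 3.
7 + 1/(3/1) = 7 + 1/3 = 22/3
2 + 1/(22/3) = 2 + 3/22 = 47/22
-4 + 1/(47/22) = -4 + 22/47 = -166/47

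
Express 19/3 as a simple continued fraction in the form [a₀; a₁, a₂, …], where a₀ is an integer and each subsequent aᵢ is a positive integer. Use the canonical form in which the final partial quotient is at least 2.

19 ÷ 3 → quotient 6, remainder 1
3 ÷ 1 → quotient 3, remainder 0

[6; 3]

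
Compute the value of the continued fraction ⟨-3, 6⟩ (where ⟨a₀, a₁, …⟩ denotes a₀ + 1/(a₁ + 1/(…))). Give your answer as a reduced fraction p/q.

Start with 6.
-3 + 1/(6/1) = -3 + 1/6 = -17/6

-17/6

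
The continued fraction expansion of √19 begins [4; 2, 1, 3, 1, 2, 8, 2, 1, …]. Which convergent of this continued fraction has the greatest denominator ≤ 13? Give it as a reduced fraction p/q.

48/11

a_0 = 4: 4/1  (≤ bound)
a_1 = 2: 9/2  (≤ bound)
a_2 = 1: 13/3  (≤ bound)
a_3 = 3: 48/11  (≤ bound)
a_4 = 1: 61/14  (> 13, stop)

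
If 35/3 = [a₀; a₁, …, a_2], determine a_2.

2

⌊35/3⌋ = 11, remainder 2
⌊3/2⌋ = 1, remainder 1
⌊2/1⌋ = 2, remainder 0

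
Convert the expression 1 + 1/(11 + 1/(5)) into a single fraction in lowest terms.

61/56

a_0 = 1: 1/1
a_1 = 11: 12/11
a_2 = 5: 61/56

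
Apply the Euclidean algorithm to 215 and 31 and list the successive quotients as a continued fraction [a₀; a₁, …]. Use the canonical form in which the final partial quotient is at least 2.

⌊215/31⌋ = 6, remainder 29
⌊31/29⌋ = 1, remainder 2
⌊29/2⌋ = 14, remainder 1
⌊2/1⌋ = 2, remainder 0

[6; 1, 14, 2]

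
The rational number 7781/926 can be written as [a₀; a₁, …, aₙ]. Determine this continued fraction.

7781 = 8·926 + 373, so a_0 = 8
926 = 2·373 + 180, so a_1 = 2
373 = 2·180 + 13, so a_2 = 2
180 = 13·13 + 11, so a_3 = 13
13 = 1·11 + 2, so a_4 = 1
11 = 5·2 + 1, so a_5 = 5
2 = 2·1 + 0, so a_6 = 2

[8; 2, 2, 13, 1, 5, 2]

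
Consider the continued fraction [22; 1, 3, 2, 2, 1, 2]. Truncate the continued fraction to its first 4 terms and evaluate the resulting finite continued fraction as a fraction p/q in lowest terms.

205/9

Use the convergent recurrence hₖ = aₖ·hₖ₋₁ + hₖ₋₂ (and likewise for the denominators kₖ):
a_0 = 22: 22/1
a_1 = 1: 23/1
a_2 = 3: 91/4
a_3 = 2: 205/9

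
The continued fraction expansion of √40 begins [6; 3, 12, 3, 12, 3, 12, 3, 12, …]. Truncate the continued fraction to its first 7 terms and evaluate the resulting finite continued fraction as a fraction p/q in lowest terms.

Starting at the tail and folding back:
Start with 12.
3 + 1/(12/1) = 3 + 1/12 = 37/12
12 + 1/(37/12) = 12 + 12/37 = 456/37
3 + 1/(456/37) = 3 + 37/456 = 1405/456
12 + 1/(1405/456) = 12 + 456/1405 = 17316/1405
3 + 1/(17316/1405) = 3 + 1405/17316 = 53353/17316
6 + 1/(53353/17316) = 6 + 17316/53353 = 337434/53353

337434/53353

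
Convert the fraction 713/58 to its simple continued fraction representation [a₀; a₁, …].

[12; 3, 2, 2, 3]

713 ÷ 58 → quotient 12, remainder 17
58 ÷ 17 → quotient 3, remainder 7
17 ÷ 7 → quotient 2, remainder 3
7 ÷ 3 → quotient 2, remainder 1
3 ÷ 1 → quotient 3, remainder 0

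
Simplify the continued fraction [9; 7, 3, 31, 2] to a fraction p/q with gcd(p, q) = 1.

Build up convergents one term at a time:
a_0 = 9: 9/1
a_1 = 7: 64/7
a_2 = 3: 201/22
a_3 = 31: 6295/689
a_4 = 2: 12791/1400

12791/1400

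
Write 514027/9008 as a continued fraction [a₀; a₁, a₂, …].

[57; 15, 1, 3, 2, 5, 1, 9]

Repeatedly divide and take the remainder:
514027 = 57·9008 + 571, so a_0 = 57
9008 = 15·571 + 443, so a_1 = 15
571 = 1·443 + 128, so a_2 = 1
443 = 3·128 + 59, so a_3 = 3
128 = 2·59 + 10, so a_4 = 2
59 = 5·10 + 9, so a_5 = 5
10 = 1·9 + 1, so a_6 = 1
9 = 9·1 + 0, so a_7 = 9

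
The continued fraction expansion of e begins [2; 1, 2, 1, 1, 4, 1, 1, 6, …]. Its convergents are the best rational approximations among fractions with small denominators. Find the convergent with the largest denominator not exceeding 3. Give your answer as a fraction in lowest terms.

List convergents until the denominator exceeds the bound:
a_0 = 2: 2/1  (≤ bound)
a_1 = 1: 3/1  (≤ bound)
a_2 = 2: 8/3  (≤ bound)
a_3 = 1: 11/4  (> 3, stop)

8/3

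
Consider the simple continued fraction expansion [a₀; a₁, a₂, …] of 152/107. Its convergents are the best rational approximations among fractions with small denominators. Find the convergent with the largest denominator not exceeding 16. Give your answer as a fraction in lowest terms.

17/12

List convergents until the denominator exceeds the bound:
a_0 = 1: 1/1  (≤ bound)
a_1 = 2: 3/2  (≤ bound)
a_2 = 2: 7/5  (≤ bound)
a_3 = 1: 10/7  (≤ bound)
a_4 = 1: 17/12  (≤ bound)
a_5 = 1: 27/19  (> 16, stop)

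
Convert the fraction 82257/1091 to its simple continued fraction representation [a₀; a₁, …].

⌊82257/1091⌋ = 75, remainder 432
⌊1091/432⌋ = 2, remainder 227
⌊432/227⌋ = 1, remainder 205
⌊227/205⌋ = 1, remainder 22
⌊205/22⌋ = 9, remainder 7
⌊22/7⌋ = 3, remainder 1
⌊7/1⌋ = 7, remainder 0

[75; 2, 1, 1, 9, 3, 7]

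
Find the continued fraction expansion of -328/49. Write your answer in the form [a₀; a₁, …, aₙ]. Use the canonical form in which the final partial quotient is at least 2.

[-7; 3, 3, 1, 3]

-328 = -7·49 + 15, so a_0 = -7
49 = 3·15 + 4, so a_1 = 3
15 = 3·4 + 3, so a_2 = 3
4 = 1·3 + 1, so a_3 = 1
3 = 3·1 + 0, so a_4 = 3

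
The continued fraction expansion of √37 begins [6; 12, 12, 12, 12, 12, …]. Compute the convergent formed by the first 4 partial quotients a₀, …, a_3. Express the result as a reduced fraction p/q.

a_0 = 6: 6/1
a_1 = 12: 73/12
a_2 = 12: 882/145
a_3 = 12: 10657/1752

10657/1752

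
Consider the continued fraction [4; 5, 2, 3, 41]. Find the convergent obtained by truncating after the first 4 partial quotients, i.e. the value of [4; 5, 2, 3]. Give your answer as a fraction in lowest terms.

159/38

Build up convergents one term at a time:
a_0 = 4: 4/1
a_1 = 5: 21/5
a_2 = 2: 46/11
a_3 = 3: 159/38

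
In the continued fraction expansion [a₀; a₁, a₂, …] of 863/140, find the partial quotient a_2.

11

863 ÷ 140 → quotient 6, remainder 23
140 ÷ 23 → quotient 6, remainder 2
23 ÷ 2 → quotient 11, remainder 1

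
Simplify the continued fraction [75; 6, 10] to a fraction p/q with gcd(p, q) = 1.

4585/61

a_0 = 75: 75/1
a_1 = 6: 451/6
a_2 = 10: 4585/61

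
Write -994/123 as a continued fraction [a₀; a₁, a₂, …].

[-9; 1, 11, 3, 3]

Run the Euclidean algorithm, recording each quotient:
-994 ÷ 123 → quotient -9, remainder 113
123 ÷ 113 → quotient 1, remainder 10
113 ÷ 10 → quotient 11, remainder 3
10 ÷ 3 → quotient 3, remainder 1
3 ÷ 1 → quotient 3, remainder 0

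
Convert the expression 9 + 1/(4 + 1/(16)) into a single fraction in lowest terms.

a_0 = 9: 9/1
a_1 = 4: 37/4
a_2 = 16: 601/65

601/65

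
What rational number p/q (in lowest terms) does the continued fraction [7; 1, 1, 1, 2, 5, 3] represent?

1045/137

a_0 = 7: 7/1
a_1 = 1: 8/1
a_2 = 1: 15/2
a_3 = 1: 23/3
a_4 = 2: 61/8
a_5 = 5: 328/43
a_6 = 3: 1045/137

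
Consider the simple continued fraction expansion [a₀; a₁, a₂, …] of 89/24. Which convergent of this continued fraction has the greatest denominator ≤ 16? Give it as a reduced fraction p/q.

26/7

List convergents until the denominator exceeds the bound:
a_0 = 3: 3/1  (≤ bound)
a_1 = 1: 4/1  (≤ bound)
a_2 = 2: 11/3  (≤ bound)
a_3 = 2: 26/7  (≤ bound)
a_4 = 3: 89/24  (> 16, stop)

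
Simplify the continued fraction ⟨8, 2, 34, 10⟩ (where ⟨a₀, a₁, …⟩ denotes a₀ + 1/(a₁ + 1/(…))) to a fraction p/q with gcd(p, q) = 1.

Start with 10.
34 + 1/(10/1) = 34 + 1/10 = 341/10
2 + 1/(341/10) = 2 + 10/341 = 692/341
8 + 1/(692/341) = 8 + 341/692 = 5877/692

5877/692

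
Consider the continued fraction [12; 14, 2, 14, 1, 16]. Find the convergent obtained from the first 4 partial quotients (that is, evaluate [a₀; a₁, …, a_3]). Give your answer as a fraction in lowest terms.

5069/420

Use the convergent recurrence hₖ = aₖ·hₖ₋₁ + hₖ₋₂ (and likewise for the denominators kₖ):
a_0 = 12: 12/1
a_1 = 14: 169/14
a_2 = 2: 350/29
a_3 = 14: 5069/420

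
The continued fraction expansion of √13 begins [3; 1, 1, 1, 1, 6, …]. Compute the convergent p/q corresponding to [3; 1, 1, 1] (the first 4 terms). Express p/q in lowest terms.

a_0 = 3: 3/1
a_1 = 1: 4/1
a_2 = 1: 7/2
a_3 = 1: 11/3

11/3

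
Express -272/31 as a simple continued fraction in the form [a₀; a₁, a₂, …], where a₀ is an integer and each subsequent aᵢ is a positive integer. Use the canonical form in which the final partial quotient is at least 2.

⌊-272/31⌋ = -9, remainder 7
⌊31/7⌋ = 4, remainder 3
⌊7/3⌋ = 2, remainder 1
⌊3/1⌋ = 3, remainder 0

[-9; 4, 2, 3]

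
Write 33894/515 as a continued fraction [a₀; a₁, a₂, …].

[65; 1, 4, 2, 1, 2, 1, 8]

33894 = 65·515 + 419, so a_0 = 65
515 = 1·419 + 96, so a_1 = 1
419 = 4·96 + 35, so a_2 = 4
96 = 2·35 + 26, so a_3 = 2
35 = 1·26 + 9, so a_4 = 1
26 = 2·9 + 8, so a_5 = 2
9 = 1·8 + 1, so a_6 = 1
8 = 8·1 + 0, so a_7 = 8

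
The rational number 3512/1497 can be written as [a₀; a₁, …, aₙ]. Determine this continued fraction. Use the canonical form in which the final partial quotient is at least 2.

3512 ÷ 1497 → quotient 2, remainder 518
1497 ÷ 518 → quotient 2, remainder 461
518 ÷ 461 → quotient 1, remainder 57
461 ÷ 57 → quotient 8, remainder 5
57 ÷ 5 → quotient 11, remainder 2
5 ÷ 2 → quotient 2, remainder 1
2 ÷ 1 → quotient 2, remainder 0

[2; 2, 1, 8, 11, 2, 2]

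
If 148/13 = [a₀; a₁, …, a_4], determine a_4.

148 ÷ 13 → quotient 11, remainder 5
13 ÷ 5 → quotient 2, remainder 3
5 ÷ 3 → quotient 1, remainder 2
3 ÷ 2 → quotient 1, remainder 1
2 ÷ 1 → quotient 2, remainder 0

2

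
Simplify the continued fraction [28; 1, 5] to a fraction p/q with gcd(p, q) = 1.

173/6

Start with 5.
1 + 1/(5/1) = 1 + 1/5 = 6/5
28 + 1/(6/5) = 28 + 5/6 = 173/6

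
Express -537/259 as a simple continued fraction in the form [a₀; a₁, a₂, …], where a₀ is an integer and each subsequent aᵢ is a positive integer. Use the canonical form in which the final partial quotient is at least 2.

⌊-537/259⌋ = -3, remainder 240
⌊259/240⌋ = 1, remainder 19
⌊240/19⌋ = 12, remainder 12
⌊19/12⌋ = 1, remainder 7
⌊12/7⌋ = 1, remainder 5
⌊7/5⌋ = 1, remainder 2
⌊5/2⌋ = 2, remainder 1
⌊2/1⌋ = 2, remainder 0

[-3; 1, 12, 1, 1, 1, 2, 2]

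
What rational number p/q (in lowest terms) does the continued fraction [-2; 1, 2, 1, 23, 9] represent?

-1076/859

Build up convergents one term at a time:
a_0 = -2: -2/1
a_1 = 1: -1/1
a_2 = 2: -4/3
a_3 = 1: -5/4
a_4 = 23: -119/95
a_5 = 9: -1076/859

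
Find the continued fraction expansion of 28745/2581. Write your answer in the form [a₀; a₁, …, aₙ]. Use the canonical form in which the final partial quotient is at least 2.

28745 ÷ 2581 → quotient 11, remainder 354
2581 ÷ 354 → quotient 7, remainder 103
354 ÷ 103 → quotient 3, remainder 45
103 ÷ 45 → quotient 2, remainder 13
45 ÷ 13 → quotient 3, remainder 6
13 ÷ 6 → quotient 2, remainder 1
6 ÷ 1 → quotient 6, remainder 0

[11; 7, 3, 2, 3, 2, 6]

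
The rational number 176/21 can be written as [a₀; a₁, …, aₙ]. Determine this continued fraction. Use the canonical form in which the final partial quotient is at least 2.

Run the Euclidean algorithm, recording each quotient:
176 = 8·21 + 8, so a_0 = 8
21 = 2·8 + 5, so a_1 = 2
8 = 1·5 + 3, so a_2 = 1
5 = 1·3 + 2, so a_3 = 1
3 = 1·2 + 1, so a_4 = 1
2 = 2·1 + 0, so a_5 = 2

[8; 2, 1, 1, 1, 2]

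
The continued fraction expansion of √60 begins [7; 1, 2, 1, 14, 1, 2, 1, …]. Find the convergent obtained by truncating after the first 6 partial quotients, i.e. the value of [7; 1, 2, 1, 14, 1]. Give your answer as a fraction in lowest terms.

488/63

Start with 1.
14 + 1/(1/1) = 14 + 1/1 = 15/1
1 + 1/(15/1) = 1 + 1/15 = 16/15
2 + 1/(16/15) = 2 + 15/16 = 47/16
1 + 1/(47/16) = 1 + 16/47 = 63/47
7 + 1/(63/47) = 7 + 47/63 = 488/63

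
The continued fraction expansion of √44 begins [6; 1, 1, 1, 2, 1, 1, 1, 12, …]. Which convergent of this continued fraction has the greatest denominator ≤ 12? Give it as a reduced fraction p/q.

List convergents until the denominator exceeds the bound:
a_0 = 6: 6/1  (≤ bound)
a_1 = 1: 7/1  (≤ bound)
a_2 = 1: 13/2  (≤ bound)
a_3 = 1: 20/3  (≤ bound)
a_4 = 2: 53/8  (≤ bound)
a_5 = 1: 73/11  (≤ bound)
a_6 = 1: 126/19  (> 12, stop)

73/11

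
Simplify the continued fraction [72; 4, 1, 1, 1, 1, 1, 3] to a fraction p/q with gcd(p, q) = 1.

9677/134

a_0 = 72: 72/1
a_1 = 4: 289/4
a_2 = 1: 361/5
a_3 = 1: 650/9
a_4 = 1: 1011/14
a_5 = 1: 1661/23
a_6 = 1: 2672/37
a_7 = 3: 9677/134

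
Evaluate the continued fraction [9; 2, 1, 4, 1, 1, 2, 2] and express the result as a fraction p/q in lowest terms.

1768/189

Start with 2.
2 + 1/(2/1) = 2 + 1/2 = 5/2
1 + 1/(5/2) = 1 + 2/5 = 7/5
1 + 1/(7/5) = 1 + 5/7 = 12/7
4 + 1/(12/7) = 4 + 7/12 = 55/12
1 + 1/(55/12) = 1 + 12/55 = 67/55
2 + 1/(67/55) = 2 + 55/67 = 189/67
9 + 1/(189/67) = 9 + 67/189 = 1768/189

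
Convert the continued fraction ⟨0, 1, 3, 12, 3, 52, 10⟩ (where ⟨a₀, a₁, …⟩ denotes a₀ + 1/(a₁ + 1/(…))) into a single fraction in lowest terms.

59764/79161

Start with 10.
52 + 1/(10/1) = 52 + 1/10 = 521/10
3 + 1/(521/10) = 3 + 10/521 = 1573/521
12 + 1/(1573/521) = 12 + 521/1573 = 19397/1573
3 + 1/(19397/1573) = 3 + 1573/19397 = 59764/19397
1 + 1/(59764/19397) = 1 + 19397/59764 = 79161/59764
0 + 1/(79161/59764) = 0 + 59764/79161 = 59764/79161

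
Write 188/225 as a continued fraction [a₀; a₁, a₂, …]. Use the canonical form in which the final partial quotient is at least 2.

188 = 0·225 + 188, so a_0 = 0
225 = 1·188 + 37, so a_1 = 1
188 = 5·37 + 3, so a_2 = 5
37 = 12·3 + 1, so a_3 = 12
3 = 3·1 + 0, so a_4 = 3

[0; 1, 5, 12, 3]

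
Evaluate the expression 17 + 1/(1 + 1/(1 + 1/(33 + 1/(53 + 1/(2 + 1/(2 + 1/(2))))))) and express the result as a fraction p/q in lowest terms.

Starting at the tail and folding back:
Start with 2.
2 + 1/(2/1) = 2 + 1/2 = 5/2
2 + 1/(5/2) = 2 + 2/5 = 12/5
53 + 1/(12/5) = 53 + 5/12 = 641/12
33 + 1/(641/12) = 33 + 12/641 = 21165/641
1 + 1/(21165/641) = 1 + 641/21165 = 21806/21165
1 + 1/(21806/21165) = 1 + 21165/21806 = 42971/21806
17 + 1/(42971/21806) = 17 + 21806/42971 = 752313/42971

752313/42971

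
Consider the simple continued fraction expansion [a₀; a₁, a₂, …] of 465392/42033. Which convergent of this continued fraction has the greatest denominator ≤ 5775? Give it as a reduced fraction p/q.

List convergents until the denominator exceeds the bound:
a_0 = 11: 11/1  (≤ bound)
a_1 = 13: 144/13  (≤ bound)
a_2 = 1: 155/14  (≤ bound)
a_3 = 7: 1229/111  (≤ bound)
a_4 = 8: 9987/902  (≤ bound)
a_5 = 3: 31190/2817  (≤ bound)
a_6 = 2: 72367/6536  (> 5775, stop)

31190/2817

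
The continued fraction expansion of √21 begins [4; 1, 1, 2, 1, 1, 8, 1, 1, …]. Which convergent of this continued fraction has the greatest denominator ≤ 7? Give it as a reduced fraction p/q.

List convergents until the denominator exceeds the bound:
a_0 = 4: 4/1  (≤ bound)
a_1 = 1: 5/1  (≤ bound)
a_2 = 1: 9/2  (≤ bound)
a_3 = 2: 23/5  (≤ bound)
a_4 = 1: 32/7  (≤ bound)
a_5 = 1: 55/12  (> 7, stop)

32/7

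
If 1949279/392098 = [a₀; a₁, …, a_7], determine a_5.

1949279 = 4·392098 + 380887, so a_0 = 4
392098 = 1·380887 + 11211, so a_1 = 1
380887 = 33·11211 + 10924, so a_2 = 33
11211 = 1·10924 + 287, so a_3 = 1
10924 = 38·287 + 18, so a_4 = 38
287 = 15·18 + 17, so a_5 = 15

15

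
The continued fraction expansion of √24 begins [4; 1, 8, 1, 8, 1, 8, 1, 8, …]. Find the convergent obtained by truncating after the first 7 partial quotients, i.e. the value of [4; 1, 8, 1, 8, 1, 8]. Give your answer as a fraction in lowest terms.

4316/881

Work from the innermost term outward:
Start with 8.
1 + 1/(8/1) = 1 + 1/8 = 9/8
8 + 1/(9/8) = 8 + 8/9 = 80/9
1 + 1/(80/9) = 1 + 9/80 = 89/80
8 + 1/(89/80) = 8 + 80/89 = 792/89
1 + 1/(792/89) = 1 + 89/792 = 881/792
4 + 1/(881/792) = 4 + 792/881 = 4316/881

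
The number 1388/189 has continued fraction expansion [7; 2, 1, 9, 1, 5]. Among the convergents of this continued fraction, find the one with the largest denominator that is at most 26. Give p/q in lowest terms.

a_0 = 7: 7/1  (≤ bound)
a_1 = 2: 15/2  (≤ bound)
a_2 = 1: 22/3  (≤ bound)
a_3 = 9: 213/29  (> 26, stop)

22/3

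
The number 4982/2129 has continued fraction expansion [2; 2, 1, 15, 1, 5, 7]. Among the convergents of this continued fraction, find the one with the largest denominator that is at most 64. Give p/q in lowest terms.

a_0 = 2: 2/1  (≤ bound)
a_1 = 2: 5/2  (≤ bound)
a_2 = 1: 7/3  (≤ bound)
a_3 = 15: 110/47  (≤ bound)
a_4 = 1: 117/50  (≤ bound)
a_5 = 5: 695/297  (> 64, stop)

117/50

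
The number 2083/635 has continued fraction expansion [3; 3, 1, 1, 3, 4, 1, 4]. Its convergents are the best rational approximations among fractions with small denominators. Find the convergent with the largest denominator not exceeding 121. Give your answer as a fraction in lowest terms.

a_0 = 3: 3/1  (≤ bound)
a_1 = 3: 10/3  (≤ bound)
a_2 = 1: 13/4  (≤ bound)
a_3 = 1: 23/7  (≤ bound)
a_4 = 3: 82/25  (≤ bound)
a_5 = 4: 351/107  (≤ bound)
a_6 = 1: 433/132  (> 121, stop)

351/107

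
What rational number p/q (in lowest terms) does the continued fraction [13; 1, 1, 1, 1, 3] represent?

245/18

a_0 = 13: 13/1
a_1 = 1: 14/1
a_2 = 1: 27/2
a_3 = 1: 41/3
a_4 = 1: 68/5
a_5 = 3: 245/18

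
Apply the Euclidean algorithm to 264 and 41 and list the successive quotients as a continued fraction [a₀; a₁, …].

⌊264/41⌋ = 6, remainder 18
⌊41/18⌋ = 2, remainder 5
⌊18/5⌋ = 3, remainder 3
⌊5/3⌋ = 1, remainder 2
⌊3/2⌋ = 1, remainder 1
⌊2/1⌋ = 2, remainder 0

[6; 2, 3, 1, 1, 2]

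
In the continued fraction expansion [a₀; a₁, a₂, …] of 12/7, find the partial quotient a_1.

1

12 ÷ 7 → quotient 1, remainder 5
7 ÷ 5 → quotient 1, remainder 2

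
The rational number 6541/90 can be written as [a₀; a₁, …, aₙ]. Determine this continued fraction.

Repeatedly divide and take the remainder:
⌊6541/90⌋ = 72, remainder 61
⌊90/61⌋ = 1, remainder 29
⌊61/29⌋ = 2, remainder 3
⌊29/3⌋ = 9, remainder 2
⌊3/2⌋ = 1, remainder 1
⌊2/1⌋ = 2, remainder 0

[72; 1, 2, 9, 1, 2]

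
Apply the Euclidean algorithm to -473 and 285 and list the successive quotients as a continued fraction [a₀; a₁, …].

Run the Euclidean algorithm, recording each quotient:
⌊-473/285⌋ = -2, remainder 97
⌊285/97⌋ = 2, remainder 91
⌊97/91⌋ = 1, remainder 6
⌊91/6⌋ = 15, remainder 1
⌊6/1⌋ = 6, remainder 0

[-2; 2, 1, 15, 6]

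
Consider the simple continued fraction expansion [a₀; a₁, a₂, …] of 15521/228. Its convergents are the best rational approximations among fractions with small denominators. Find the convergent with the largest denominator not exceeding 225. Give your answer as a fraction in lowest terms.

a_0 = 68: 68/1  (≤ bound)
a_1 = 13: 885/13  (≤ bound)
a_2 = 2: 1838/27  (≤ bound)
a_3 = 2: 4561/67  (≤ bound)
a_4 = 3: 15521/228  (> 225, stop)

4561/67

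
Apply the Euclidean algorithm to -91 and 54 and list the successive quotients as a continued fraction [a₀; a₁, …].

Repeatedly divide and take the remainder:
-91 ÷ 54 → quotient -2, remainder 17
54 ÷ 17 → quotient 3, remainder 3
17 ÷ 3 → quotient 5, remainder 2
3 ÷ 2 → quotient 1, remainder 1
2 ÷ 1 → quotient 2, remainder 0

[-2; 3, 5, 1, 2]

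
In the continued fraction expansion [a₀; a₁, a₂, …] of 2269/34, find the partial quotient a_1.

1

2269 ÷ 34 → quotient 66, remainder 25
34 ÷ 25 → quotient 1, remainder 9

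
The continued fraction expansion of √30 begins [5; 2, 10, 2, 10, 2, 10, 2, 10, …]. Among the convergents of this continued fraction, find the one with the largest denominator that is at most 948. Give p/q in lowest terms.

2525/461

List convergents until the denominator exceeds the bound:
a_0 = 5: 5/1  (≤ bound)
a_1 = 2: 11/2  (≤ bound)
a_2 = 10: 115/21  (≤ bound)
a_3 = 2: 241/44  (≤ bound)
a_4 = 10: 2525/461  (≤ bound)
a_5 = 2: 5291/966  (> 948, stop)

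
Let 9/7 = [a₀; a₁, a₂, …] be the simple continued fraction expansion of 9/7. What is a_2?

Run the Euclidean algorithm, recording each quotient:
9 = 1·7 + 2, so a_0 = 1
7 = 3·2 + 1, so a_1 = 3
2 = 2·1 + 0, so a_2 = 2

2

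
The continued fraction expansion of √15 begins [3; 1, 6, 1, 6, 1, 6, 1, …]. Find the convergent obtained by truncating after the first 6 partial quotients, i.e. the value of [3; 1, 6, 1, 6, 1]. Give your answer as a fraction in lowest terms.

Start with 1.
6 + 1/(1/1) = 6 + 1/1 = 7/1
1 + 1/(7/1) = 1 + 1/7 = 8/7
6 + 1/(8/7) = 6 + 7/8 = 55/8
1 + 1/(55/8) = 1 + 8/55 = 63/55
3 + 1/(63/55) = 3 + 55/63 = 244/63

244/63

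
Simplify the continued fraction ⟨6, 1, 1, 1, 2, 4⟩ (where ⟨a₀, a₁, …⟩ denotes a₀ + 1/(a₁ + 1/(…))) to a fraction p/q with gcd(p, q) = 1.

232/35

a_0 = 6: 6/1
a_1 = 1: 7/1
a_2 = 1: 13/2
a_3 = 1: 20/3
a_4 = 2: 53/8
a_5 = 4: 232/35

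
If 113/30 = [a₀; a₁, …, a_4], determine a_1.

Apply division with remainder until the remainder is 0:
⌊113/30⌋ = 3, remainder 23
⌊30/23⌋ = 1, remainder 7

1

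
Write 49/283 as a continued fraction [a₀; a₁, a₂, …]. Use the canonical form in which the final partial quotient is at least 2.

Run the Euclidean algorithm, recording each quotient:
49 = 0·283 + 49, so a_0 = 0
283 = 5·49 + 38, so a_1 = 5
49 = 1·38 + 11, so a_2 = 1
38 = 3·11 + 5, so a_3 = 3
11 = 2·5 + 1, so a_4 = 2
5 = 5·1 + 0, so a_5 = 5

[0; 5, 1, 3, 2, 5]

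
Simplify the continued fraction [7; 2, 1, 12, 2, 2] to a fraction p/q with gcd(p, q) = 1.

Starting at the tail and folding back:
Start with 2.
2 + 1/(2/1) = 2 + 1/2 = 5/2
12 + 1/(5/2) = 12 + 2/5 = 62/5
1 + 1/(62/5) = 1 + 5/62 = 67/62
2 + 1/(67/62) = 2 + 62/67 = 196/67
7 + 1/(196/67) = 7 + 67/196 = 1439/196

1439/196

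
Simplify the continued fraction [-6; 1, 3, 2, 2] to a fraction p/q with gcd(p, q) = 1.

-115/22

Use the convergent recurrence hₖ = aₖ·hₖ₋₁ + hₖ₋₂ (and likewise for the denominators kₖ):
a_0 = -6: -6/1
a_1 = 1: -5/1
a_2 = 3: -21/4
a_3 = 2: -47/9
a_4 = 2: -115/22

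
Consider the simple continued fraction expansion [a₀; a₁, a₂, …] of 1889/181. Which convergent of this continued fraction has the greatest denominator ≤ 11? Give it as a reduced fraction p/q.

73/7

List convergents until the denominator exceeds the bound:
a_0 = 10: 10/1  (≤ bound)
a_1 = 2: 21/2  (≤ bound)
a_2 = 3: 73/7  (≤ bound)
a_3 = 2: 167/16  (> 11, stop)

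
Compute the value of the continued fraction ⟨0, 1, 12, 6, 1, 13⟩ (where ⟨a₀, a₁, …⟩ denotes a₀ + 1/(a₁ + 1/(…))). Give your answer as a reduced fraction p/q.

a_0 = 0: 0/1
a_1 = 1: 1/1
a_2 = 12: 12/13
a_3 = 6: 73/79
a_4 = 1: 85/92
a_5 = 13: 1178/1275

1178/1275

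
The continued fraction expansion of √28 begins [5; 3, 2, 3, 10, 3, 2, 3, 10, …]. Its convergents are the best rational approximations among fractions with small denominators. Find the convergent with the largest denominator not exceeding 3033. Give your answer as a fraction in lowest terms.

9403/1777

List convergents until the denominator exceeds the bound:
a_0 = 5: 5/1  (≤ bound)
a_1 = 3: 16/3  (≤ bound)
a_2 = 2: 37/7  (≤ bound)
a_3 = 3: 127/24  (≤ bound)
a_4 = 10: 1307/247  (≤ bound)
a_5 = 3: 4048/765  (≤ bound)
a_6 = 2: 9403/1777  (≤ bound)
a_7 = 3: 32257/6096  (> 3033, stop)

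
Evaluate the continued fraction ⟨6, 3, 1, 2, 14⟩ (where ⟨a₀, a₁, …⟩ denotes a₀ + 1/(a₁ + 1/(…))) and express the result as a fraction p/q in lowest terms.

a_0 = 6: 6/1
a_1 = 3: 19/3
a_2 = 1: 25/4
a_3 = 2: 69/11
a_4 = 14: 991/158

991/158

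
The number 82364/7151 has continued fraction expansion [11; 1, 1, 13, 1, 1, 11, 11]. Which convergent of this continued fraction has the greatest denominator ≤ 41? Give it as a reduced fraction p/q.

334/29

List convergents until the denominator exceeds the bound:
a_0 = 11: 11/1  (≤ bound)
a_1 = 1: 12/1  (≤ bound)
a_2 = 1: 23/2  (≤ bound)
a_3 = 13: 311/27  (≤ bound)
a_4 = 1: 334/29  (≤ bound)
a_5 = 1: 645/56  (> 41, stop)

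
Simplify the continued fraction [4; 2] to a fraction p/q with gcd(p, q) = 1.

Build up convergents one term at a time:
a_0 = 4: 4/1
a_1 = 2: 9/2

9/2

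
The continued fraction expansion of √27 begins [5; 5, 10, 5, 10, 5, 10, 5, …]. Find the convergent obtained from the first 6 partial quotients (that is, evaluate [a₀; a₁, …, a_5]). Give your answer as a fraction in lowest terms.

70226/13515

Start with 5.
10 + 1/(5/1) = 10 + 1/5 = 51/5
5 + 1/(51/5) = 5 + 5/51 = 260/51
10 + 1/(260/51) = 10 + 51/260 = 2651/260
5 + 1/(2651/260) = 5 + 260/2651 = 13515/2651
5 + 1/(13515/2651) = 5 + 2651/13515 = 70226/13515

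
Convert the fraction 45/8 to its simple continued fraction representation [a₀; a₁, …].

Apply division with remainder until the remainder is 0:
45 ÷ 8 → quotient 5, remainder 5
8 ÷ 5 → quotient 1, remainder 3
5 ÷ 3 → quotient 1, remainder 2
3 ÷ 2 → quotient 1, remainder 1
2 ÷ 1 → quotient 2, remainder 0

[5; 1, 1, 1, 2]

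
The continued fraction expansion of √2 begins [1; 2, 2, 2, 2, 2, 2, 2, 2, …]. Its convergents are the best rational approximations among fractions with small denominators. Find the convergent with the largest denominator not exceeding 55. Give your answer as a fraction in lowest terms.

41/29

a_0 = 1: 1/1  (≤ bound)
a_1 = 2: 3/2  (≤ bound)
a_2 = 2: 7/5  (≤ bound)
a_3 = 2: 17/12  (≤ bound)
a_4 = 2: 41/29  (≤ bound)
a_5 = 2: 99/70  (> 55, stop)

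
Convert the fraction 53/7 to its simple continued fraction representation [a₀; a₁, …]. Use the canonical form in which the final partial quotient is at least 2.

[7; 1, 1, 3]

Apply division with remainder until the remainder is 0:
53 ÷ 7 → quotient 7, remainder 4
7 ÷ 4 → quotient 1, remainder 3
4 ÷ 3 → quotient 1, remainder 1
3 ÷ 1 → quotient 3, remainder 0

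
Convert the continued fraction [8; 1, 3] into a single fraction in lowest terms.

Collapse the nested fraction from the inside out:
Start with 3.
1 + 1/(3/1) = 1 + 1/3 = 4/3
8 + 1/(4/3) = 8 + 3/4 = 35/4

35/4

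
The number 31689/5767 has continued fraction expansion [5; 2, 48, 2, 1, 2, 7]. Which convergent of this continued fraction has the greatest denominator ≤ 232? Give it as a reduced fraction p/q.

1077/196

List convergents until the denominator exceeds the bound:
a_0 = 5: 5/1  (≤ bound)
a_1 = 2: 11/2  (≤ bound)
a_2 = 48: 533/97  (≤ bound)
a_3 = 2: 1077/196  (≤ bound)
a_4 = 1: 1610/293  (> 232, stop)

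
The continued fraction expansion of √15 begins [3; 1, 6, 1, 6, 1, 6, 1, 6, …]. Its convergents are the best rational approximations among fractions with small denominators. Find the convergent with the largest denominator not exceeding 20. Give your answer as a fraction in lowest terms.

a_0 = 3: 3/1  (≤ bound)
a_1 = 1: 4/1  (≤ bound)
a_2 = 6: 27/7  (≤ bound)
a_3 = 1: 31/8  (≤ bound)
a_4 = 6: 213/55  (> 20, stop)

31/8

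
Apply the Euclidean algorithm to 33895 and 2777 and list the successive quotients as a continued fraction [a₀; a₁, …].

[12; 4, 1, 6, 3, 8, 3]

33895 ÷ 2777 → quotient 12, remainder 571
2777 ÷ 571 → quotient 4, remainder 493
571 ÷ 493 → quotient 1, remainder 78
493 ÷ 78 → quotient 6, remainder 25
78 ÷ 25 → quotient 3, remainder 3
25 ÷ 3 → quotient 8, remainder 1
3 ÷ 1 → quotient 3, remainder 0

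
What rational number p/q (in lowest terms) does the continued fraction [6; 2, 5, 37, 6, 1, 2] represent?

a_0 = 6: 6/1
a_1 = 2: 13/2
a_2 = 5: 71/11
a_3 = 37: 2640/409
a_4 = 6: 15911/2465
a_5 = 1: 18551/2874
a_6 = 2: 53013/8213

53013/8213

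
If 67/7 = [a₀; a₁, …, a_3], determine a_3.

67 ÷ 7 → quotient 9, remainder 4
7 ÷ 4 → quotient 1, remainder 3
4 ÷ 3 → quotient 1, remainder 1
3 ÷ 1 → quotient 3, remainder 0

3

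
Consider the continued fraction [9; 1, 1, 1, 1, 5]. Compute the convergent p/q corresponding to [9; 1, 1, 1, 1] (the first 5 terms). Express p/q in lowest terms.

48/5

Collapse the nested fraction from the inside out:
Start with 1.
1 + 1/(1/1) = 1 + 1/1 = 2/1
1 + 1/(2/1) = 1 + 1/2 = 3/2
1 + 1/(3/2) = 1 + 2/3 = 5/3
9 + 1/(5/3) = 9 + 3/5 = 48/5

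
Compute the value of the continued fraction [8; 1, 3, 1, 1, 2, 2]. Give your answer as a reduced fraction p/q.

483/55

Compute successive convergents:
a_0 = 8: 8/1
a_1 = 1: 9/1
a_2 = 3: 35/4
a_3 = 1: 44/5
a_4 = 1: 79/9
a_5 = 2: 202/23
a_6 = 2: 483/55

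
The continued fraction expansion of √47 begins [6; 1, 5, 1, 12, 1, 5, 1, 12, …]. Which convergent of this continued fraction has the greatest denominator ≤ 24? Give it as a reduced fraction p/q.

a_0 = 6: 6/1  (≤ bound)
a_1 = 1: 7/1  (≤ bound)
a_2 = 5: 41/6  (≤ bound)
a_3 = 1: 48/7  (≤ bound)
a_4 = 12: 617/90  (> 24, stop)

48/7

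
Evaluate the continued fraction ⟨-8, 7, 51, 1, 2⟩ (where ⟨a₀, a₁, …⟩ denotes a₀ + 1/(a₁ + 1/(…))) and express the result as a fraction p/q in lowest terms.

Build up convergents one term at a time:
a_0 = -8: -8/1
a_1 = 7: -55/7
a_2 = 51: -2813/358
a_3 = 1: -2868/365
a_4 = 2: -8549/1088

-8549/1088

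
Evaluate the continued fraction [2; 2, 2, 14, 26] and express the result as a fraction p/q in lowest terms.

Start with 26.
14 + 1/(26/1) = 14 + 1/26 = 365/26
2 + 1/(365/26) = 2 + 26/365 = 756/365
2 + 1/(756/365) = 2 + 365/756 = 1877/756
2 + 1/(1877/756) = 2 + 756/1877 = 4510/1877

4510/1877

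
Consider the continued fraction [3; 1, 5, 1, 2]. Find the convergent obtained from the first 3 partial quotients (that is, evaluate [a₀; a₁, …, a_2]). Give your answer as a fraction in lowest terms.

Build up convergents one term at a time:
a_0 = 3: 3/1
a_1 = 1: 4/1
a_2 = 5: 23/6

23/6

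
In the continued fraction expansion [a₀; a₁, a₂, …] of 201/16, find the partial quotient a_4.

Apply division with remainder until the remainder is 0:
⌊201/16⌋ = 12, remainder 9
⌊16/9⌋ = 1, remainder 7
⌊9/7⌋ = 1, remainder 2
⌊7/2⌋ = 3, remainder 1
⌊2/1⌋ = 2, remainder 0

2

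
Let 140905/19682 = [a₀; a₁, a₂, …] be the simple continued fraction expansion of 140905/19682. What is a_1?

Run the Euclidean algorithm, recording each quotient:
⌊140905/19682⌋ = 7, remainder 3131
⌊19682/3131⌋ = 6, remainder 896

6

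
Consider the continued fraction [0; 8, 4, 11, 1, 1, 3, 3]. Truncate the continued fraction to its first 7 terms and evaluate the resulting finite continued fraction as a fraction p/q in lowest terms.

331/2729

Compute successive convergents:
a_0 = 0: 0/1
a_1 = 8: 1/8
a_2 = 4: 4/33
a_3 = 11: 45/371
a_4 = 1: 49/404
a_5 = 1: 94/775
a_6 = 3: 331/2729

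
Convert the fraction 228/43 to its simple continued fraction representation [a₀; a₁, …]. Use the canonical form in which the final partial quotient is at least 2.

[5; 3, 3, 4]

228 = 5·43 + 13, so a_0 = 5
43 = 3·13 + 4, so a_1 = 3
13 = 3·4 + 1, so a_2 = 3
4 = 4·1 + 0, so a_3 = 4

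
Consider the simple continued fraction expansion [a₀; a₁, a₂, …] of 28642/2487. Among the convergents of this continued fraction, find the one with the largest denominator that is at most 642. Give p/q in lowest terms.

List convergents until the denominator exceeds the bound:
a_0 = 11: 11/1  (≤ bound)
a_1 = 1: 12/1  (≤ bound)
a_2 = 1: 23/2  (≤ bound)
a_3 = 14: 334/29  (≤ bound)
a_4 = 2: 691/60  (≤ bound)
a_5 = 13: 9317/809  (> 642, stop)

691/60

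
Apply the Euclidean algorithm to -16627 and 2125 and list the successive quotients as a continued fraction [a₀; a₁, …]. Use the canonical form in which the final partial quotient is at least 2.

-16627 = -8·2125 + 373, so a_0 = -8
2125 = 5·373 + 260, so a_1 = 5
373 = 1·260 + 113, so a_2 = 1
260 = 2·113 + 34, so a_3 = 2
113 = 3·34 + 11, so a_4 = 3
34 = 3·11 + 1, so a_5 = 3
11 = 11·1 + 0, so a_6 = 11

[-8; 5, 1, 2, 3, 3, 11]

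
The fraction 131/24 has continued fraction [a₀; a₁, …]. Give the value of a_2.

5

Repeatedly divide and take the remainder:
131 ÷ 24 → quotient 5, remainder 11
24 ÷ 11 → quotient 2, remainder 2
11 ÷ 2 → quotient 5, remainder 1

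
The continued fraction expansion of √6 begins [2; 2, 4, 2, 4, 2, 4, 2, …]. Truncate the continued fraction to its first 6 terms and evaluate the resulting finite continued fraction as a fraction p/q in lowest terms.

485/198

Starting at the tail and folding back:
Start with 2.
4 + 1/(2/1) = 4 + 1/2 = 9/2
2 + 1/(9/2) = 2 + 2/9 = 20/9
4 + 1/(20/9) = 4 + 9/20 = 89/20
2 + 1/(89/20) = 2 + 20/89 = 198/89
2 + 1/(198/89) = 2 + 89/198 = 485/198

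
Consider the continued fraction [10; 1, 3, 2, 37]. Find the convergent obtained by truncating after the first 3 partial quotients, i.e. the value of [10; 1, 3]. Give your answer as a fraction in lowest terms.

43/4

Starting at the tail and folding back:
Start with 3.
1 + 1/(3/1) = 1 + 1/3 = 4/3
10 + 1/(4/3) = 10 + 3/4 = 43/4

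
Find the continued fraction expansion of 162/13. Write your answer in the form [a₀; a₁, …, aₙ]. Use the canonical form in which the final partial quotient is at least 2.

[12; 2, 6]

Repeatedly divide and take the remainder:
162 = 12·13 + 6, so a_0 = 12
13 = 2·6 + 1, so a_1 = 2
6 = 6·1 + 0, so a_2 = 6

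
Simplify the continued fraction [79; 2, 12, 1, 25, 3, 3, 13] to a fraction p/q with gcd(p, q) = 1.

a_0 = 79: 79/1
a_1 = 2: 159/2
a_2 = 12: 1987/25
a_3 = 1: 2146/27
a_4 = 25: 55637/700
a_5 = 3: 169057/2127
a_6 = 3: 562808/7081
a_7 = 13: 7485561/94180

7485561/94180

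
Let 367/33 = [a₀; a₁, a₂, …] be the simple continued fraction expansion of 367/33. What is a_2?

367 = 11·33 + 4, so a_0 = 11
33 = 8·4 + 1, so a_1 = 8
4 = 4·1 + 0, so a_2 = 4

4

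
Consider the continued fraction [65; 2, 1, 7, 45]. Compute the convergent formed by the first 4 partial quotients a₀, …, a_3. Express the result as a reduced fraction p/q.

1503/23

a_0 = 65: 65/1
a_1 = 2: 131/2
a_2 = 1: 196/3
a_3 = 7: 1503/23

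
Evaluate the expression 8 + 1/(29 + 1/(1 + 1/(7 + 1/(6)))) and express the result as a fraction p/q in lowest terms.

11761/1464

Build up convergents one term at a time:
a_0 = 8: 8/1
a_1 = 29: 233/29
a_2 = 1: 241/30
a_3 = 7: 1920/239
a_4 = 6: 11761/1464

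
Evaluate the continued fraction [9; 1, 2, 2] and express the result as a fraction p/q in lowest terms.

68/7

Start with 2.
2 + 1/(2/1) = 2 + 1/2 = 5/2
1 + 1/(5/2) = 1 + 2/5 = 7/5
9 + 1/(7/5) = 9 + 5/7 = 68/7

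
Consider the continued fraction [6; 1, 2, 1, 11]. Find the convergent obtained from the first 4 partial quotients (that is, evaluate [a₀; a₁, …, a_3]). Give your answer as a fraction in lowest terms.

a_0 = 6: 6/1
a_1 = 1: 7/1
a_2 = 2: 20/3
a_3 = 1: 27/4

27/4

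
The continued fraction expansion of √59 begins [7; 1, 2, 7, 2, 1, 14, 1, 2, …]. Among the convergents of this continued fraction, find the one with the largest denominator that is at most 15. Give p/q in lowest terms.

a_0 = 7: 7/1  (≤ bound)
a_1 = 1: 8/1  (≤ bound)
a_2 = 2: 23/3  (≤ bound)
a_3 = 7: 169/22  (> 15, stop)

23/3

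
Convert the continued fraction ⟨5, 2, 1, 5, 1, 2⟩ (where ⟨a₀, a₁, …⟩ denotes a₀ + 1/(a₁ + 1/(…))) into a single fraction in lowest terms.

305/57

a_0 = 5: 5/1
a_1 = 2: 11/2
a_2 = 1: 16/3
a_3 = 5: 91/17
a_4 = 1: 107/20
a_5 = 2: 305/57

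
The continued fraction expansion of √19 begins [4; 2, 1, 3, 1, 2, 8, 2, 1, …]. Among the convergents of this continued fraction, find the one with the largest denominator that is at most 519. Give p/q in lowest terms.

List convergents until the denominator exceeds the bound:
a_0 = 4: 4/1  (≤ bound)
a_1 = 2: 9/2  (≤ bound)
a_2 = 1: 13/3  (≤ bound)
a_3 = 3: 48/11  (≤ bound)
a_4 = 1: 61/14  (≤ bound)
a_5 = 2: 170/39  (≤ bound)
a_6 = 8: 1421/326  (≤ bound)
a_7 = 2: 3012/691  (> 519, stop)

1421/326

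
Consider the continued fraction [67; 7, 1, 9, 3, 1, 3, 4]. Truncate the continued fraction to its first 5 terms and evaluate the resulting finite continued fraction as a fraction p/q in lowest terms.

16446/245

Starting at the tail and folding back:
Start with 3.
9 + 1/(3/1) = 9 + 1/3 = 28/3
1 + 1/(28/3) = 1 + 3/28 = 31/28
7 + 1/(31/28) = 7 + 28/31 = 245/31
67 + 1/(245/31) = 67 + 31/245 = 16446/245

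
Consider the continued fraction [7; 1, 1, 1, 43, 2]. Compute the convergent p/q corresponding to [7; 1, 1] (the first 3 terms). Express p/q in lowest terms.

15/2

a_0 = 7: 7/1
a_1 = 1: 8/1
a_2 = 1: 15/2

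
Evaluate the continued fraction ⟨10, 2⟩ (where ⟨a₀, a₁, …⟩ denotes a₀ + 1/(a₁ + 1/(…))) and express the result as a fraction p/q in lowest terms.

a_0 = 10: 10/1
a_1 = 2: 21/2

21/2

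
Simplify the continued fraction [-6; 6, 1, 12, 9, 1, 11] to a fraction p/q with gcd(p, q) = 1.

Start with 11.
1 + 1/(11/1) = 1 + 1/11 = 12/11
9 + 1/(12/11) = 9 + 11/12 = 119/12
12 + 1/(119/12) = 12 + 12/119 = 1440/119
1 + 1/(1440/119) = 1 + 119/1440 = 1559/1440
6 + 1/(1559/1440) = 6 + 1440/1559 = 10794/1559
-6 + 1/(10794/1559) = -6 + 1559/10794 = -63205/10794

-63205/10794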